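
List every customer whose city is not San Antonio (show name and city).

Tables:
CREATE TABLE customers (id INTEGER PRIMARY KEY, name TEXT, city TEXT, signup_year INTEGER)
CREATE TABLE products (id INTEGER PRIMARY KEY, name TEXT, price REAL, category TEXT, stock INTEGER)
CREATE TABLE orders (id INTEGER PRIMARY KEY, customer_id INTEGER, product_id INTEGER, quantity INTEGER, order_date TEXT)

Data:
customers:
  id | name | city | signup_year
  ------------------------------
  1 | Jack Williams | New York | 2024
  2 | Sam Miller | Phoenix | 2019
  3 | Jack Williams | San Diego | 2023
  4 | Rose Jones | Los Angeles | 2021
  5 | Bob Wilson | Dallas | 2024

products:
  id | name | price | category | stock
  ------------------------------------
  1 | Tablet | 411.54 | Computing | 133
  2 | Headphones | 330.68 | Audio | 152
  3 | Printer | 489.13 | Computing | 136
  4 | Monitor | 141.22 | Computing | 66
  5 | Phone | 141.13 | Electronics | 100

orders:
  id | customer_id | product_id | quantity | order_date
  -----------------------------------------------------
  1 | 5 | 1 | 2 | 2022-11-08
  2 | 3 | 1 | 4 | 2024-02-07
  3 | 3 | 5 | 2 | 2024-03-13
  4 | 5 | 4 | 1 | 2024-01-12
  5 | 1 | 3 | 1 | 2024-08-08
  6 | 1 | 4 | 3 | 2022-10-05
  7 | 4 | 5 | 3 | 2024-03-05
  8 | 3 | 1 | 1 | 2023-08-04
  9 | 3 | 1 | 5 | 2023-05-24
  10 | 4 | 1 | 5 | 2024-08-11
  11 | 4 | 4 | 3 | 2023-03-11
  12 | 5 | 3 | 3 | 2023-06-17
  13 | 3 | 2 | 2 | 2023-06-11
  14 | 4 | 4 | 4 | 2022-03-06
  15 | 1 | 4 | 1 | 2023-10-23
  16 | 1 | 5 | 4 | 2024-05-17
SELECT name, city FROM customers WHERE city <> 'San Antonio'

Execution result:
name | city
Jack Williams | New York
Sam Miller | Phoenix
Jack Williams | San Diego
Rose Jones | Los Angeles
Bob Wilson | Dallas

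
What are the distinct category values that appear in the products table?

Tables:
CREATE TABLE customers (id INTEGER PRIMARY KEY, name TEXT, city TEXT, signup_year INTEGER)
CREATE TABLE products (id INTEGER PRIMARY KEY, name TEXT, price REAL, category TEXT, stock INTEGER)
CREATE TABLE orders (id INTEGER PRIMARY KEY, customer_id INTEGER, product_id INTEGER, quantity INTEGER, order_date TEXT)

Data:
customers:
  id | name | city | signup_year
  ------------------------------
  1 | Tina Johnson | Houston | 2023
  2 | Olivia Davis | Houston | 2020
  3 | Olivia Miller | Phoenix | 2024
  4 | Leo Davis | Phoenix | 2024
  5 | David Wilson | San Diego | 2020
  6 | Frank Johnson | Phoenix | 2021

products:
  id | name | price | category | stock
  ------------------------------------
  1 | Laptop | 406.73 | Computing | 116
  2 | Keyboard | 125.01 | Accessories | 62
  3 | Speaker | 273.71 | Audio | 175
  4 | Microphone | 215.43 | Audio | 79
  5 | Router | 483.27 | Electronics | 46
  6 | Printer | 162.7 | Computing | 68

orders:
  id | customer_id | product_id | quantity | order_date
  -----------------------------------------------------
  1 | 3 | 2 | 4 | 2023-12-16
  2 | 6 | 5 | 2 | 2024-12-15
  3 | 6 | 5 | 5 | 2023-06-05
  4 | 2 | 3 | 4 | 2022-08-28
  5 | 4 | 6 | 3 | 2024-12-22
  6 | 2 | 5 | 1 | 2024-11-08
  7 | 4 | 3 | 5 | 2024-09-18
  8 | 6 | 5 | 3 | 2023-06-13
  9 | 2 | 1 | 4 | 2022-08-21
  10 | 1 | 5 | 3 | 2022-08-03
SELECT DISTINCT category FROM products

Execution result:
category
Computing
Accessories
Audio
Electronics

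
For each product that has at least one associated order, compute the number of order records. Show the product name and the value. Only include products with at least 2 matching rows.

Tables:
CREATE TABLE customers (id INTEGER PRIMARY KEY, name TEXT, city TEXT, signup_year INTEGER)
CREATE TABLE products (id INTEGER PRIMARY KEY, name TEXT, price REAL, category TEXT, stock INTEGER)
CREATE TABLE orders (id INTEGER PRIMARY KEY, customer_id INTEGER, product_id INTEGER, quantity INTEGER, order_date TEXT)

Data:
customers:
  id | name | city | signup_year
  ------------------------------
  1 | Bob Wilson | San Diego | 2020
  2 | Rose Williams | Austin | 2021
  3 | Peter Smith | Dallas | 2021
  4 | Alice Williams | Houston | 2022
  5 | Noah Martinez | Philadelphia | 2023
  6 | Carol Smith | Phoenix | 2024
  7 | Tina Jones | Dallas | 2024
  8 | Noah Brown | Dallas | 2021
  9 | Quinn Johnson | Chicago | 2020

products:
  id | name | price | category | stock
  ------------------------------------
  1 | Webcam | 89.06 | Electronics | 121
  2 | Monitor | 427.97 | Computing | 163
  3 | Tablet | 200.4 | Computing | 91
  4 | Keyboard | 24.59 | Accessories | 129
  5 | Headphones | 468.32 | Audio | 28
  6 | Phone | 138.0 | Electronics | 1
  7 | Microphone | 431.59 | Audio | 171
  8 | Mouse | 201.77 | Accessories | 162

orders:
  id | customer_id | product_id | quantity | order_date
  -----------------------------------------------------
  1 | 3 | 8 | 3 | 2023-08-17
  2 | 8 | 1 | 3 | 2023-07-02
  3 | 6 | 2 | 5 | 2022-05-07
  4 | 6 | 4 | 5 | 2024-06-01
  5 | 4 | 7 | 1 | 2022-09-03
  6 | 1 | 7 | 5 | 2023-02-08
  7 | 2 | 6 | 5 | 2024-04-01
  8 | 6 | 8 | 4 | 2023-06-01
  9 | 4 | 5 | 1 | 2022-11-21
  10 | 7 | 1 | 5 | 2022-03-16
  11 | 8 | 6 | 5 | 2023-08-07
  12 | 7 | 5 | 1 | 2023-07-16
SELECT p.name, COUNT(*) AS n FROM orders c JOIN products p ON c.product_id = p.id GROUP BY p.id, p.name HAVING COUNT(*) >= 2

Execution result:
name | n
Webcam | 2
Headphones | 2
Phone | 2
Microphone | 2
Mouse | 2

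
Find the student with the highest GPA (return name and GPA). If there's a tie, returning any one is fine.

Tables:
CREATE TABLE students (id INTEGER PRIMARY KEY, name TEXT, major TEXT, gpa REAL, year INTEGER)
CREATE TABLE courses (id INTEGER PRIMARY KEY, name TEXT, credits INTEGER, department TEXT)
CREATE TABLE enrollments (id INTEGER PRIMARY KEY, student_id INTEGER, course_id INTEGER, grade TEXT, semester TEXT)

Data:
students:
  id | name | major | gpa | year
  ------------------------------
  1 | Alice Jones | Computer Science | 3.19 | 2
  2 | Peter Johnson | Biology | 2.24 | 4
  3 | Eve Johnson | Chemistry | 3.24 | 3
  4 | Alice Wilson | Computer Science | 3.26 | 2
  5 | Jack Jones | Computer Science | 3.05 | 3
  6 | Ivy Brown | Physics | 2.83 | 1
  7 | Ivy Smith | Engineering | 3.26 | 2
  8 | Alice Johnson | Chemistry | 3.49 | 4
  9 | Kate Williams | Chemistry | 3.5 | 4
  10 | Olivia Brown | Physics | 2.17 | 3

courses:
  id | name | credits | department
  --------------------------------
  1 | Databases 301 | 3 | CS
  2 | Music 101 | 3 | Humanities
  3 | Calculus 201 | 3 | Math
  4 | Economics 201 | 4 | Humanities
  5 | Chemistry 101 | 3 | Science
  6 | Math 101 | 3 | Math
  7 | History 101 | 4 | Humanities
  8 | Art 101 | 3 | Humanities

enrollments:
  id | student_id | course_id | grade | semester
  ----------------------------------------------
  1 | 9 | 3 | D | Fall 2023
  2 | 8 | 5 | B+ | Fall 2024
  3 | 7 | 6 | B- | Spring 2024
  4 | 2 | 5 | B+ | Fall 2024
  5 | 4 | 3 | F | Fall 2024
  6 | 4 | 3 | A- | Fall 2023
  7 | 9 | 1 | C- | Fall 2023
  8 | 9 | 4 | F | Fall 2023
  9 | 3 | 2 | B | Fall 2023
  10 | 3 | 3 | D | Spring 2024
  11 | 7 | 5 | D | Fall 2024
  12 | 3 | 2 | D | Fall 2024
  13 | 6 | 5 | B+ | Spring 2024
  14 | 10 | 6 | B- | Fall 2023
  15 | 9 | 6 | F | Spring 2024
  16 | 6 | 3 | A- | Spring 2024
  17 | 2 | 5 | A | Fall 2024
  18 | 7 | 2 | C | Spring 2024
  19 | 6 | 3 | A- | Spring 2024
SELECT name, gpa FROM students ORDER BY gpa DESC LIMIT 1

Execution result:
name | gpa
Kate Williams | 3.50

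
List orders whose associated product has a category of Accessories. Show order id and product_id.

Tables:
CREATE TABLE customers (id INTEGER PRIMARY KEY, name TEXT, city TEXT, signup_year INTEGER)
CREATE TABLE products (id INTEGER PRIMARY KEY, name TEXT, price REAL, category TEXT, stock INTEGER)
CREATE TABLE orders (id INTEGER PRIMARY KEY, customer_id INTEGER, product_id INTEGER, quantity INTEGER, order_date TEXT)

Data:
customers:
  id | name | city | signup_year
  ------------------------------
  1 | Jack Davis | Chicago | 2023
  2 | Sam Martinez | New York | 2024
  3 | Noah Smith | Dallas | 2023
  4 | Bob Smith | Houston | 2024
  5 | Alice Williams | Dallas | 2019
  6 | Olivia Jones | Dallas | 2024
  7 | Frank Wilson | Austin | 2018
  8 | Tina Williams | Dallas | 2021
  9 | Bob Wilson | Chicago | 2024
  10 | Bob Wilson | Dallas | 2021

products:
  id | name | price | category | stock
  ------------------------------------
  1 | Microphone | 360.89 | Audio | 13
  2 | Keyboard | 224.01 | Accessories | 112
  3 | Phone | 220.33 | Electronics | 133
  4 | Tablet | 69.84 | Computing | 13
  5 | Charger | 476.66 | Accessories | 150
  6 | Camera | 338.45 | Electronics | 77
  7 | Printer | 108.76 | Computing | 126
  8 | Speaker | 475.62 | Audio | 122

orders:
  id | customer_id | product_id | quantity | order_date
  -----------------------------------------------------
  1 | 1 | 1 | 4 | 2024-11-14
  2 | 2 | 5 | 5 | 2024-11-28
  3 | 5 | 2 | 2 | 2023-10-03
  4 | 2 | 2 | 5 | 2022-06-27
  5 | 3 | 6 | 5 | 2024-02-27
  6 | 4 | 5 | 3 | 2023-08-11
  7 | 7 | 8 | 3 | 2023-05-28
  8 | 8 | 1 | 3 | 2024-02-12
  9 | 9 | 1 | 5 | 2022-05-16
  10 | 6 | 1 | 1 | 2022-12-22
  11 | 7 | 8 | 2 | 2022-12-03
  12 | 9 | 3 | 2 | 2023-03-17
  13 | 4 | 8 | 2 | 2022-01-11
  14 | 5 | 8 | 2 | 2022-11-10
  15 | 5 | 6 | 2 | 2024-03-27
SELECT id, product_id FROM orders WHERE product_id IN (SELECT id FROM products WHERE category = 'Accessories')

Execution result:
id | product_id
2 | 5
3 | 2
4 | 2
6 | 5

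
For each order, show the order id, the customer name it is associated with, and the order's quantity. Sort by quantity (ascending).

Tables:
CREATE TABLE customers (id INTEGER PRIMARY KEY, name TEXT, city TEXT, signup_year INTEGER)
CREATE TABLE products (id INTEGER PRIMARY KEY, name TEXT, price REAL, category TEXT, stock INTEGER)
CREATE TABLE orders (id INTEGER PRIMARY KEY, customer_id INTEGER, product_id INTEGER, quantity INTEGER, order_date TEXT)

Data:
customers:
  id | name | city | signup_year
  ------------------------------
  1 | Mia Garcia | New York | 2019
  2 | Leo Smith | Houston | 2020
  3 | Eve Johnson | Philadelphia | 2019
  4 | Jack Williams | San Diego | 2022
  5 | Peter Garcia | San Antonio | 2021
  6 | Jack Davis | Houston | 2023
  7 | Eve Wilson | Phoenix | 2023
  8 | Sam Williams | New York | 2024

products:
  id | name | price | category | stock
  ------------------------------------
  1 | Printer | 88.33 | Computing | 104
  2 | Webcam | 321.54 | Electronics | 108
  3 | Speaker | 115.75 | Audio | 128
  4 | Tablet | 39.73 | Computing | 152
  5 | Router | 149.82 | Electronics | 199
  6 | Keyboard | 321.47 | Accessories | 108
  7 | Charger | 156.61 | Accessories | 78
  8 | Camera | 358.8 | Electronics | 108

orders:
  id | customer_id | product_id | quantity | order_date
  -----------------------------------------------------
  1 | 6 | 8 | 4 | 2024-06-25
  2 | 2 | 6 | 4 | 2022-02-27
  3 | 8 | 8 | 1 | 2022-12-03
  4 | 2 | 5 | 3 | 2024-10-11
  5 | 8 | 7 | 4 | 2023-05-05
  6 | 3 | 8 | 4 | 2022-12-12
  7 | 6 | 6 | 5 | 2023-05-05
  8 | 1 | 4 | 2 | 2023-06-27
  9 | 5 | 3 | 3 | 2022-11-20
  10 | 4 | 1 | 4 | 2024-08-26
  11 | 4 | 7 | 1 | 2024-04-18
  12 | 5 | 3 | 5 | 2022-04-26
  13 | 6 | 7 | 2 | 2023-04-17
SELECT c.id, p.name AS customer, c.quantity FROM orders c JOIN customers p ON c.customer_id = p.id ORDER BY c.quantity ASC

Execution result:
id | customer | quantity
3 | Sam Williams | 1
11 | Jack Williams | 1
8 | Mia Garcia | 2
13 | Jack Davis | 2
4 | Leo Smith | 3
9 | Peter Garcia | 3
1 | Jack Davis | 4
2 | Leo Smith | 4
5 | Sam Williams | 4
6 | Eve Johnson | 4
10 | Jack Williams | 4
7 | Jack Davis | 5
12 | Peter Garcia | 5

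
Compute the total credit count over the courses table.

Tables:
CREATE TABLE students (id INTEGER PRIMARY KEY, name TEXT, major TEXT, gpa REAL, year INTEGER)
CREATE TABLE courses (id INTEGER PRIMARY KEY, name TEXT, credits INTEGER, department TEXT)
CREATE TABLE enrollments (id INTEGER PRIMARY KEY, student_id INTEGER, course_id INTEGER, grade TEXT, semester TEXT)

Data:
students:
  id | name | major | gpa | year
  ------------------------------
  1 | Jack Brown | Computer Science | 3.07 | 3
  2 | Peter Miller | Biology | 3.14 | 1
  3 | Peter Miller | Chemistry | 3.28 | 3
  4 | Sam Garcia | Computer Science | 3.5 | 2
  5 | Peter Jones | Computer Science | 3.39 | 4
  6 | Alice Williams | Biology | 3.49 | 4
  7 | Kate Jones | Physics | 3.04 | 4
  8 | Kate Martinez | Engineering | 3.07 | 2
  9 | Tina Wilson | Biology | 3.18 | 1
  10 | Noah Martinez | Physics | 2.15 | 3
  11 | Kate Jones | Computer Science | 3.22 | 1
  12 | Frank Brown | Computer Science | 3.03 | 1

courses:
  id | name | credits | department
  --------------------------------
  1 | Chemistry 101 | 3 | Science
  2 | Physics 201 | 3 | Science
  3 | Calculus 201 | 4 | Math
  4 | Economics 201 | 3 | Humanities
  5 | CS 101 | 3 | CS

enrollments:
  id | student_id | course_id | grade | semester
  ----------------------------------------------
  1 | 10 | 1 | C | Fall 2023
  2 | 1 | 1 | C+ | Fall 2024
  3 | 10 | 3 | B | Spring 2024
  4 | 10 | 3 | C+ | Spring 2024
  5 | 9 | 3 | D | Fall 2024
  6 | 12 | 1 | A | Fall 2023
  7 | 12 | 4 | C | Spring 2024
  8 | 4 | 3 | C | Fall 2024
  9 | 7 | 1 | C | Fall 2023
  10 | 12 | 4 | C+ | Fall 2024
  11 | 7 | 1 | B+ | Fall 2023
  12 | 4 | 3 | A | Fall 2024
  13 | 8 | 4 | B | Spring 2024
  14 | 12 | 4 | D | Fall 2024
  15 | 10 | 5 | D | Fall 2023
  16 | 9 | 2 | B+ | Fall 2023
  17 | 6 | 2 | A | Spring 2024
SELECT SUM(credits) FROM courses

Execution result:
16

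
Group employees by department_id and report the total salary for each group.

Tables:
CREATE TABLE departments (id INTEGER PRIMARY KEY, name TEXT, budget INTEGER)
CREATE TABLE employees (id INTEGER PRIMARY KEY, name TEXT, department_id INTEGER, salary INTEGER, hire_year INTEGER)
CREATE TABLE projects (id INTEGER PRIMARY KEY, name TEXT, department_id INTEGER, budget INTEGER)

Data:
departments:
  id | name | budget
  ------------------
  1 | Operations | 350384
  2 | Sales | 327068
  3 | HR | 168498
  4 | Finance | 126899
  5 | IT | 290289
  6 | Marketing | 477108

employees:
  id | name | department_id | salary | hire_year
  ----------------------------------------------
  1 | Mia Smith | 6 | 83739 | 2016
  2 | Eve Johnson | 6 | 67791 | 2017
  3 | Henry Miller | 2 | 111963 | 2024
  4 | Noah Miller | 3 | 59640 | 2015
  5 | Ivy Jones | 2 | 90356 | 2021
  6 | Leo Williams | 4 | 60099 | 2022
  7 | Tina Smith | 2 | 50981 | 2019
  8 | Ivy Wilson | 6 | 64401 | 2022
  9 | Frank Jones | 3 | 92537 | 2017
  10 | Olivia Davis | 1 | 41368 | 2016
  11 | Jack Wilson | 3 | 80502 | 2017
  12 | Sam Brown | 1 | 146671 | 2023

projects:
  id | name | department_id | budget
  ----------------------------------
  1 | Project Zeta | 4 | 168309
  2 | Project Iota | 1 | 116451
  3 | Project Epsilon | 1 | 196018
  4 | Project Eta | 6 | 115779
SELECT department_id, SUM(salary) AS sum_salary FROM employees GROUP BY department_id

Execution result:
department_id | sum_salary
1 | 188039
2 | 253300
3 | 232679
4 | 60099
6 | 215931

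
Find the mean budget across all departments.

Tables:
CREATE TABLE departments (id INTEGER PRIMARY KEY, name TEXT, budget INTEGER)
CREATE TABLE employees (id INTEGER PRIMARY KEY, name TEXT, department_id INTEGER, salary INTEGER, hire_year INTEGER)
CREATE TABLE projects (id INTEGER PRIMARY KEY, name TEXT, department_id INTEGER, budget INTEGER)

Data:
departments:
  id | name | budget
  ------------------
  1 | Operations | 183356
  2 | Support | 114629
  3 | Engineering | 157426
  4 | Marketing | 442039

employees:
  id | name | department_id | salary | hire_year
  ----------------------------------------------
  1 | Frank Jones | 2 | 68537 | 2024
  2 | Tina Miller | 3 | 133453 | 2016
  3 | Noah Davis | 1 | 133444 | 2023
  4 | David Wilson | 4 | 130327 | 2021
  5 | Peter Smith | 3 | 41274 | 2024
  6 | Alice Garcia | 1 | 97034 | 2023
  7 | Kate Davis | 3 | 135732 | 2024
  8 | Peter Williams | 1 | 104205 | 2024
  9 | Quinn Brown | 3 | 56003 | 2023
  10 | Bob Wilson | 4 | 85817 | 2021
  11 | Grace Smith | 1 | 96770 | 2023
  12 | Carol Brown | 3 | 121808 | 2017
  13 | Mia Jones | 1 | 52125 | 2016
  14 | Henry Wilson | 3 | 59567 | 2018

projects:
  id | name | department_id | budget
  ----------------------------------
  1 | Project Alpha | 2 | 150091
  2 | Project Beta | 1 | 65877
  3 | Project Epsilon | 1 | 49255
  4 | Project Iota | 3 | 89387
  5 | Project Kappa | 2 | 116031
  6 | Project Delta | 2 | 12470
SELECT AVG(budget) FROM departments

Execution result:
224362.50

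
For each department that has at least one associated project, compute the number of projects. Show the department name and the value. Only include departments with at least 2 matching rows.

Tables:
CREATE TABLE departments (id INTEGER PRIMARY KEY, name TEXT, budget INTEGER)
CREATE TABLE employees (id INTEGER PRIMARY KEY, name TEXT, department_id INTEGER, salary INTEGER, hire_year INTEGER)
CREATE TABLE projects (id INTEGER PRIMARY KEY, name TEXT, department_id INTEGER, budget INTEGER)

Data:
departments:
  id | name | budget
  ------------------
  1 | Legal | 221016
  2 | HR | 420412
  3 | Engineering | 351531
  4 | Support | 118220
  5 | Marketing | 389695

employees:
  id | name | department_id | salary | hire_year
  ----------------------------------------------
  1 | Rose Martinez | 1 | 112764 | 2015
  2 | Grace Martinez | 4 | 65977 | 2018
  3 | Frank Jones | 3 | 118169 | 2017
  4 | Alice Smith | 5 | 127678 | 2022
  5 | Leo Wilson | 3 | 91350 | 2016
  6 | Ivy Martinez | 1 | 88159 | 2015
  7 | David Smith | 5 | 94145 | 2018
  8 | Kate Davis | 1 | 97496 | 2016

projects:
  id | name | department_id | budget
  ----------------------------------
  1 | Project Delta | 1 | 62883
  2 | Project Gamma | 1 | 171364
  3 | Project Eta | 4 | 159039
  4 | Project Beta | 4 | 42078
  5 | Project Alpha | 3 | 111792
SELECT p.name, COUNT(*) AS n FROM projects c JOIN departments p ON c.department_id = p.id GROUP BY p.id, p.name HAVING COUNT(*) >= 2

Execution result:
name | n
Legal | 2
Support | 2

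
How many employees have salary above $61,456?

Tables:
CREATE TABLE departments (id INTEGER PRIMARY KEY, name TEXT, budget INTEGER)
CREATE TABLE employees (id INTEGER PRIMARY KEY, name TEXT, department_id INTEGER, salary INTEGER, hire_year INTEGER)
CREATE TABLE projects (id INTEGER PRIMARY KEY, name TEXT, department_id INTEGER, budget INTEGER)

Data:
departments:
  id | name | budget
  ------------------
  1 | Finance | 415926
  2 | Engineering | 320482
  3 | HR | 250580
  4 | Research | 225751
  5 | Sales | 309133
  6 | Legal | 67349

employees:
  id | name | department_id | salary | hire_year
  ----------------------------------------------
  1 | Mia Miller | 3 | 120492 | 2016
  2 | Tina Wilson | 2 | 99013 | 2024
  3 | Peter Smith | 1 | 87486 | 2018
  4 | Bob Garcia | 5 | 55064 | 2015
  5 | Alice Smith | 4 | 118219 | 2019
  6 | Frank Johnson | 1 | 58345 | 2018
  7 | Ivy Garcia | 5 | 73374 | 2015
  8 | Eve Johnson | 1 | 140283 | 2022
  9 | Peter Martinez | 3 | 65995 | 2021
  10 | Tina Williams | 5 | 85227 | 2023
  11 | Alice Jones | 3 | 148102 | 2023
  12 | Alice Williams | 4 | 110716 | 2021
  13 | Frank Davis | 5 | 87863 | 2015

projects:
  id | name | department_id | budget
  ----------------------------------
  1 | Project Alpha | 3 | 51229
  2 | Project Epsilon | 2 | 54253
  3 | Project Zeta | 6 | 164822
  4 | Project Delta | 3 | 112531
SELECT COUNT(*) FROM employees WHERE salary > 61456

Execution result:
11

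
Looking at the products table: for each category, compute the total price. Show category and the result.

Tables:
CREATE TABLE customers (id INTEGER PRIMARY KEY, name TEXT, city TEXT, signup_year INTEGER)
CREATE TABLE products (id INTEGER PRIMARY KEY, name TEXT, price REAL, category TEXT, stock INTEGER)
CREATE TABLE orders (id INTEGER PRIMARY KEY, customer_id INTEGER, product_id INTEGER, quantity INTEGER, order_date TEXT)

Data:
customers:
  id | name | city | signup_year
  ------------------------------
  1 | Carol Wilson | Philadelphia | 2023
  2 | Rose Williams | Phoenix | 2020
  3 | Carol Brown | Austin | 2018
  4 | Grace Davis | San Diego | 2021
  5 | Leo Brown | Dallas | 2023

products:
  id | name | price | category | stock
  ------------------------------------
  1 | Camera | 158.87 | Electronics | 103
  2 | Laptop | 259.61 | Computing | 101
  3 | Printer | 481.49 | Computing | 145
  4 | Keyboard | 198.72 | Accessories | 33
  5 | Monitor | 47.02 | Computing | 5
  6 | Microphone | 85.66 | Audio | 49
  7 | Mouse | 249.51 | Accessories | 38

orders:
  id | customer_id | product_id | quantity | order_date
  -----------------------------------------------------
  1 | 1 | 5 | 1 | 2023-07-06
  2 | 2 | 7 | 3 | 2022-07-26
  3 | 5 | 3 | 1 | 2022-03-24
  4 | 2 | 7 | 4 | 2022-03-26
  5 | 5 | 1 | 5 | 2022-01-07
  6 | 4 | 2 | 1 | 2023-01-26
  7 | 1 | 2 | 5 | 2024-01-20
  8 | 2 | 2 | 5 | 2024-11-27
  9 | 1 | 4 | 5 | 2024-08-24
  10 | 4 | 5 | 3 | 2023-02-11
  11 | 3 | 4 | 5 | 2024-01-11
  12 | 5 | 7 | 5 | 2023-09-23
SELECT category, SUM(price) AS sum_price FROM products GROUP BY category

Execution result:
category | sum_price
Accessories | 448.23
Audio | 85.66
Computing | 788.12
Electronics | 158.87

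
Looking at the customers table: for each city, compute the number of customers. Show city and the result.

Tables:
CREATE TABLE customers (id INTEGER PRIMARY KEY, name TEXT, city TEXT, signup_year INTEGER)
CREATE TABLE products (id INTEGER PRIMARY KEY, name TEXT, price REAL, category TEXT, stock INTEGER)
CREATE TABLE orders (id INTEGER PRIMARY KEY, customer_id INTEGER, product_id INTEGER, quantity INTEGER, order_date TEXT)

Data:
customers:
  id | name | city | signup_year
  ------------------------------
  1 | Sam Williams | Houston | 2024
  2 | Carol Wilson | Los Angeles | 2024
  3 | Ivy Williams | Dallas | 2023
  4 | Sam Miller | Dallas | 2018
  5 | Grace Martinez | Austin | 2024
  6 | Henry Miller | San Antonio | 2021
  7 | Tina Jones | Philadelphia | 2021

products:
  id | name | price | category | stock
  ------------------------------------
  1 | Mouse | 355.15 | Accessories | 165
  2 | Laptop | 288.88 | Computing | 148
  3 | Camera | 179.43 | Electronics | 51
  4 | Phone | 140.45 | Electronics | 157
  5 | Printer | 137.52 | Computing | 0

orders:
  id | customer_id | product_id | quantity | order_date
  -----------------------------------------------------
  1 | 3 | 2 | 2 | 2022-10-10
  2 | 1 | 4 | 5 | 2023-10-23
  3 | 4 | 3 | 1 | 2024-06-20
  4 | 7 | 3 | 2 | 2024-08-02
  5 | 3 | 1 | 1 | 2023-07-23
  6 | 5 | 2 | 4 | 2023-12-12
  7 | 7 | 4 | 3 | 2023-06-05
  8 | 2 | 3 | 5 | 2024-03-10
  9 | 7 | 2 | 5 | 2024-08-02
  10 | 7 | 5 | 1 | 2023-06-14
SELECT city, COUNT(*) AS n FROM customers GROUP BY city

Execution result:
city | n
Austin | 1
Dallas | 2
Houston | 1
Los Angeles | 1
Philadelphia | 1
San Antonio | 1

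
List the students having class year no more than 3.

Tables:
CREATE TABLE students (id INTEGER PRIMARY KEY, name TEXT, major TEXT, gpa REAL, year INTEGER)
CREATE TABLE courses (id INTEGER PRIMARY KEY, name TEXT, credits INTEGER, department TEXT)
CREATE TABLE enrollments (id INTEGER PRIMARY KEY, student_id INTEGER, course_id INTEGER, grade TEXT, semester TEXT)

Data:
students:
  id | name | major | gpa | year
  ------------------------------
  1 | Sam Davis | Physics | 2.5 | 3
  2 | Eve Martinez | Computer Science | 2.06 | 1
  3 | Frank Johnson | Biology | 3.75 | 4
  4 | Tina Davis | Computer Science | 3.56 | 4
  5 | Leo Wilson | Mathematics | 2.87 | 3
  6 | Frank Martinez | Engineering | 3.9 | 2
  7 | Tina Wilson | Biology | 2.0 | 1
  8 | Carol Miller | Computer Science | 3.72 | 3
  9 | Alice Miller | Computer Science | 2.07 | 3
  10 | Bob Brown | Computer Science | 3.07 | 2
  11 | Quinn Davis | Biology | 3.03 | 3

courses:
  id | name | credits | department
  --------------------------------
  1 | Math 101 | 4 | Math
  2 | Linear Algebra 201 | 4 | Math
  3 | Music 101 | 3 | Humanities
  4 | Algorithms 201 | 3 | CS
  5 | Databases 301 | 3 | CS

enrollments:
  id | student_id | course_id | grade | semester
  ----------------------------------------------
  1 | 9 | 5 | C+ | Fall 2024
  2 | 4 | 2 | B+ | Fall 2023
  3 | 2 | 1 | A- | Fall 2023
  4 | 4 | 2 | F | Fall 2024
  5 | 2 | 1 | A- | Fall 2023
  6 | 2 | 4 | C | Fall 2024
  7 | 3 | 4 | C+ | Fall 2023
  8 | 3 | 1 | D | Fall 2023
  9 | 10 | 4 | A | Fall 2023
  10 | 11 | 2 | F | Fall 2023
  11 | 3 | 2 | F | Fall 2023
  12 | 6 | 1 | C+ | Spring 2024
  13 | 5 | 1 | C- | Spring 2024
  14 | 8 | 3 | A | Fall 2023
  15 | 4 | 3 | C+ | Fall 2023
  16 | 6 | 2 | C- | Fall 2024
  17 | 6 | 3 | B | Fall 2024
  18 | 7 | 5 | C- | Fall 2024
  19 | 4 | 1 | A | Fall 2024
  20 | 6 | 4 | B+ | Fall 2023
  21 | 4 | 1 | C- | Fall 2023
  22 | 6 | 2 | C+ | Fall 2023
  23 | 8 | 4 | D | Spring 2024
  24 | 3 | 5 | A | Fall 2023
SELECT name, year FROM students WHERE year <= 3

Execution result:
name | year
Sam Davis | 3
Eve Martinez | 1
Leo Wilson | 3
Frank Martinez | 2
Tina Wilson | 1
Carol Miller | 3
Alice Miller | 3
Bob Brown | 2
Quinn Davis | 3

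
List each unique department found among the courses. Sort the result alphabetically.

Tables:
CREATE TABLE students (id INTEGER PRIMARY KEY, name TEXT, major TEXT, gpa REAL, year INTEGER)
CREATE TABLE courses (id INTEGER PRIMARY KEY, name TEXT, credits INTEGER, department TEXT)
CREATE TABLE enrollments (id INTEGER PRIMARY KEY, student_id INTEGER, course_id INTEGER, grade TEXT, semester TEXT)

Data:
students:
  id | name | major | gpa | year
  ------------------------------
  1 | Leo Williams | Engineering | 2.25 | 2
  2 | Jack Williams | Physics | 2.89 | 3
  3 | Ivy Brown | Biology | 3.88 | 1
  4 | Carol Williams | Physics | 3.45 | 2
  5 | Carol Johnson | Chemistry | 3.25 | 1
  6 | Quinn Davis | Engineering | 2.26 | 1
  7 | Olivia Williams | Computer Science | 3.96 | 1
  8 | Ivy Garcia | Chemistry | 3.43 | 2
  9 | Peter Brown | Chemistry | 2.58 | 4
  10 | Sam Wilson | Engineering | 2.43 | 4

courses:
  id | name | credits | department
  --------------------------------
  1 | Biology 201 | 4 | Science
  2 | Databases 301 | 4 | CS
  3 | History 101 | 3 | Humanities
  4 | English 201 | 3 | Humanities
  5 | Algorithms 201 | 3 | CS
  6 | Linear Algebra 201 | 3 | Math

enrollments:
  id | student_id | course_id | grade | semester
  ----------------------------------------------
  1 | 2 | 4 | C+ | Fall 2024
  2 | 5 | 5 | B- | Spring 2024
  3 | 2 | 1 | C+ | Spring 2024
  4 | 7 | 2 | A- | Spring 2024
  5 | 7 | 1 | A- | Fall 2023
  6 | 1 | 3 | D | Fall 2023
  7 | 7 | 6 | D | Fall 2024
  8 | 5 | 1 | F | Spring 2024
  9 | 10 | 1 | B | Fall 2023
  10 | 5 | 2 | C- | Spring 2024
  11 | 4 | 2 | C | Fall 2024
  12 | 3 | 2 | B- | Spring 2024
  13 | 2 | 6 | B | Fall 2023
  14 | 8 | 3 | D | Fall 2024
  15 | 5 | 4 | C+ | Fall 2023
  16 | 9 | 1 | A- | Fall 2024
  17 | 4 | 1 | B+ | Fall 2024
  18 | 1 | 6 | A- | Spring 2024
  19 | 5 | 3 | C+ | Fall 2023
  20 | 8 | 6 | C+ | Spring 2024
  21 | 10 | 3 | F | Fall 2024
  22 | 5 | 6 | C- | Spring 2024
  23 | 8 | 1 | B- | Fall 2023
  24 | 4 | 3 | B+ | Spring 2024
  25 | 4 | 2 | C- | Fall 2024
SELECT DISTINCT department FROM courses ORDER BY department

Execution result:
department
CS
Humanities
Math
Science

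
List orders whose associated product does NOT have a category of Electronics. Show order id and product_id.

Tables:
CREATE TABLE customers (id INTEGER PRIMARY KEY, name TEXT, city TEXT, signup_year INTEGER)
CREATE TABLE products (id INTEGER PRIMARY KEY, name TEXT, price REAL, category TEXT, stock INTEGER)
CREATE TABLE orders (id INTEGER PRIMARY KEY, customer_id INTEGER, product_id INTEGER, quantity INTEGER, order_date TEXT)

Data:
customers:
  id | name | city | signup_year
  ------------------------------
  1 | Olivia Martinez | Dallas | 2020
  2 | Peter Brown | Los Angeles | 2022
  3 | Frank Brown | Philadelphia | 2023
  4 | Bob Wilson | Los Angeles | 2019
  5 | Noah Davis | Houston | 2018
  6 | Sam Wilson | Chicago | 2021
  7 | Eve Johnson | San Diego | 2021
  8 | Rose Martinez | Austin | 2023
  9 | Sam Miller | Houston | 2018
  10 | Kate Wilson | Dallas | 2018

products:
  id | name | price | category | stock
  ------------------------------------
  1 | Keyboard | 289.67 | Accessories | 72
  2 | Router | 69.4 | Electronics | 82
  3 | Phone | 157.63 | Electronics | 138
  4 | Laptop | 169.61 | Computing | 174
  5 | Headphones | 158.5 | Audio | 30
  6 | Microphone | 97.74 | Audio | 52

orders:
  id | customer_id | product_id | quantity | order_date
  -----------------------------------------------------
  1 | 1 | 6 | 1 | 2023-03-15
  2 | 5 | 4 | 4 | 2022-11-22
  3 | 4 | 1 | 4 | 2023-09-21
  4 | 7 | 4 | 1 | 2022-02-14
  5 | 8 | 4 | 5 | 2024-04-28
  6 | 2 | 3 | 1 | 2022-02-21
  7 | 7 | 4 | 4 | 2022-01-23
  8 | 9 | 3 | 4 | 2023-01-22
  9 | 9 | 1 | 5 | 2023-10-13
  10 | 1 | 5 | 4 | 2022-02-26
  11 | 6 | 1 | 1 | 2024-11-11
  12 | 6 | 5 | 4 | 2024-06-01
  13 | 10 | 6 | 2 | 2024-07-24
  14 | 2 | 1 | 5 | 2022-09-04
SELECT id, product_id FROM orders WHERE product_id NOT IN (SELECT id FROM products WHERE category = 'Electronics')

Execution result:
id | product_id
1 | 6
2 | 4
3 | 1
4 | 4
5 | 4
7 | 4
9 | 1
10 | 5
11 | 1
12 | 5
13 | 6
14 | 1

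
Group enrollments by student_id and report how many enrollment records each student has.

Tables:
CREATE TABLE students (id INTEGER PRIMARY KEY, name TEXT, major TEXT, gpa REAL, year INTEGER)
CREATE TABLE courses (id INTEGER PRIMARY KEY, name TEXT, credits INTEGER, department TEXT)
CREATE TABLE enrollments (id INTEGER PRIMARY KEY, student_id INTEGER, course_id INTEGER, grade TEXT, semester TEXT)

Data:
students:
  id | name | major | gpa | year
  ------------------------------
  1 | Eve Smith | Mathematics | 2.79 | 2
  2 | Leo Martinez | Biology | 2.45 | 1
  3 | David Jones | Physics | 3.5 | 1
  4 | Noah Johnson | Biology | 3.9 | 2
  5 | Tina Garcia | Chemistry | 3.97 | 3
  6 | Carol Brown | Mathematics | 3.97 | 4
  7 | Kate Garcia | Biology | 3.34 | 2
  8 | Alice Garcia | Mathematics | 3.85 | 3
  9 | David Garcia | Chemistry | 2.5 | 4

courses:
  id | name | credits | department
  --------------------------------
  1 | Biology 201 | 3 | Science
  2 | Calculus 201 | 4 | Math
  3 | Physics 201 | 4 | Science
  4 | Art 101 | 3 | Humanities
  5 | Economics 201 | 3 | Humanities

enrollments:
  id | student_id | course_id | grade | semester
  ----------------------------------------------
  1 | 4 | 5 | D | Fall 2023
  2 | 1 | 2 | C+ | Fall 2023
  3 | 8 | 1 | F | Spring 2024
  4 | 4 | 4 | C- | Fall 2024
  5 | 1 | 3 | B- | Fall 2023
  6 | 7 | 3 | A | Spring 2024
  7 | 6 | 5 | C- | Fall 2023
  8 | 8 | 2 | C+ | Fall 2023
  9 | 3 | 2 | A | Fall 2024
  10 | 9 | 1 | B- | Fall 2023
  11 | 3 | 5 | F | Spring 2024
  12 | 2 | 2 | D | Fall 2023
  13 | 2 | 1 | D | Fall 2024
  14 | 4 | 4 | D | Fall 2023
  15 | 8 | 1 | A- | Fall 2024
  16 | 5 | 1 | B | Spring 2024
SELECT student_id, COUNT(*) AS enrollment_count FROM enrollments GROUP BY student_id

Execution result:
student_id | enrollment_count
1 | 2
2 | 2
3 | 2
4 | 3
5 | 1
6 | 1
7 | 1
8 | 3
9 | 1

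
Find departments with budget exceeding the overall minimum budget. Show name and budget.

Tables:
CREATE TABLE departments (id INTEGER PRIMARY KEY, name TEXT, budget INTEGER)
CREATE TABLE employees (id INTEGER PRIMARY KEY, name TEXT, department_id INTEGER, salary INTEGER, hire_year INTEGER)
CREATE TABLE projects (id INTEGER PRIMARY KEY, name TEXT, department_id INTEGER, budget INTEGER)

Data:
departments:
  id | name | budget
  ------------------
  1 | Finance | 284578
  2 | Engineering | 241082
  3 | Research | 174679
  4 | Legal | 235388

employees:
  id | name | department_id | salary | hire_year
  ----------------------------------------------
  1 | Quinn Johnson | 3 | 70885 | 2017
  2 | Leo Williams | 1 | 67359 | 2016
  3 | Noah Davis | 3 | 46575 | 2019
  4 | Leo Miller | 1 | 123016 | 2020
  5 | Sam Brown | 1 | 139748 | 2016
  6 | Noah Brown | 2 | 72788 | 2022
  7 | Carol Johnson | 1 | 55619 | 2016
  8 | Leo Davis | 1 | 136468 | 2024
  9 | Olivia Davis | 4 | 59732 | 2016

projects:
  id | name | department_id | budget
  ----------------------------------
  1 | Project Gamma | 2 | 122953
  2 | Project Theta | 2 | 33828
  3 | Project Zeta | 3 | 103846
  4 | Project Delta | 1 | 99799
SELECT name, budget FROM departments WHERE budget > (SELECT MIN(budget) FROM departments)

Execution result:
name | budget
Finance | 284578
Engineering | 241082
Legal | 235388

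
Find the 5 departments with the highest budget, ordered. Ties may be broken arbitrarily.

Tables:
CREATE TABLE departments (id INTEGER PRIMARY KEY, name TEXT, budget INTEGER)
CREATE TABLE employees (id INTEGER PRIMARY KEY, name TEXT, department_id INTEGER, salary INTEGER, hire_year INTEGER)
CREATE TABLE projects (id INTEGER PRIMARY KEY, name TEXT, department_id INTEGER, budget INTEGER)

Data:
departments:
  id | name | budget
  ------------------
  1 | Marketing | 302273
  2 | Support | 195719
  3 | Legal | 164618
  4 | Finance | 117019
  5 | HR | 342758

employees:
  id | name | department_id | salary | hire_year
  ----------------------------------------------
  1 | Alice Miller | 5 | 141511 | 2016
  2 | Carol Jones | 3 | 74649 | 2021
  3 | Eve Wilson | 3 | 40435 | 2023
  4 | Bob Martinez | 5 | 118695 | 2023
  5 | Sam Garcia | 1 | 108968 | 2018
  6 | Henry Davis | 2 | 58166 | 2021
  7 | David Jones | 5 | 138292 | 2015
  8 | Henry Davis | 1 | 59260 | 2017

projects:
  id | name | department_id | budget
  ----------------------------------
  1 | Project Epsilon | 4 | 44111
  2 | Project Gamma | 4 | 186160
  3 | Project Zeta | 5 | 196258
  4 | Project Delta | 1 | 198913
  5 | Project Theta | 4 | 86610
SELECT name, budget FROM departments ORDER BY budget DESC LIMIT 5

Execution result:
name | budget
HR | 342758
Marketing | 302273
Support | 195719
Legal | 164618
Finance | 117019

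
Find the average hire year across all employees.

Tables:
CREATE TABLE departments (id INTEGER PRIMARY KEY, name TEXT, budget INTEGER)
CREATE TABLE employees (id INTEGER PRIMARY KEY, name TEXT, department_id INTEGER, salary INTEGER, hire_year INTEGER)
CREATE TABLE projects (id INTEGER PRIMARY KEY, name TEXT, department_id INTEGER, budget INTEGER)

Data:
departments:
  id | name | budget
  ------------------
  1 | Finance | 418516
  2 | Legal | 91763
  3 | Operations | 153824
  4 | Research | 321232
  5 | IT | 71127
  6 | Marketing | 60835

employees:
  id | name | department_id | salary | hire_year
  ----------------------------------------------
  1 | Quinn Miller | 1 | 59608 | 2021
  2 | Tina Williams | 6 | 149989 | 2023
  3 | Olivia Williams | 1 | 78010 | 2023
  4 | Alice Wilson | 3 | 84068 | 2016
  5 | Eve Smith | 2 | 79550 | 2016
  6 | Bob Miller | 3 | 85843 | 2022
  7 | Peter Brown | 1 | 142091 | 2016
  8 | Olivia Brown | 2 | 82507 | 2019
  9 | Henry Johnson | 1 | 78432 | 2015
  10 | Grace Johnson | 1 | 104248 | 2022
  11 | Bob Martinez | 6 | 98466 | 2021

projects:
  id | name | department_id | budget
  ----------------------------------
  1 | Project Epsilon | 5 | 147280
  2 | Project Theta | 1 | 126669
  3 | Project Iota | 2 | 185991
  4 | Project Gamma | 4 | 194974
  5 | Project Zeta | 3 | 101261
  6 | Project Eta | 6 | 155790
SELECT AVG(hire_year) FROM employees

Execution result:
2019.45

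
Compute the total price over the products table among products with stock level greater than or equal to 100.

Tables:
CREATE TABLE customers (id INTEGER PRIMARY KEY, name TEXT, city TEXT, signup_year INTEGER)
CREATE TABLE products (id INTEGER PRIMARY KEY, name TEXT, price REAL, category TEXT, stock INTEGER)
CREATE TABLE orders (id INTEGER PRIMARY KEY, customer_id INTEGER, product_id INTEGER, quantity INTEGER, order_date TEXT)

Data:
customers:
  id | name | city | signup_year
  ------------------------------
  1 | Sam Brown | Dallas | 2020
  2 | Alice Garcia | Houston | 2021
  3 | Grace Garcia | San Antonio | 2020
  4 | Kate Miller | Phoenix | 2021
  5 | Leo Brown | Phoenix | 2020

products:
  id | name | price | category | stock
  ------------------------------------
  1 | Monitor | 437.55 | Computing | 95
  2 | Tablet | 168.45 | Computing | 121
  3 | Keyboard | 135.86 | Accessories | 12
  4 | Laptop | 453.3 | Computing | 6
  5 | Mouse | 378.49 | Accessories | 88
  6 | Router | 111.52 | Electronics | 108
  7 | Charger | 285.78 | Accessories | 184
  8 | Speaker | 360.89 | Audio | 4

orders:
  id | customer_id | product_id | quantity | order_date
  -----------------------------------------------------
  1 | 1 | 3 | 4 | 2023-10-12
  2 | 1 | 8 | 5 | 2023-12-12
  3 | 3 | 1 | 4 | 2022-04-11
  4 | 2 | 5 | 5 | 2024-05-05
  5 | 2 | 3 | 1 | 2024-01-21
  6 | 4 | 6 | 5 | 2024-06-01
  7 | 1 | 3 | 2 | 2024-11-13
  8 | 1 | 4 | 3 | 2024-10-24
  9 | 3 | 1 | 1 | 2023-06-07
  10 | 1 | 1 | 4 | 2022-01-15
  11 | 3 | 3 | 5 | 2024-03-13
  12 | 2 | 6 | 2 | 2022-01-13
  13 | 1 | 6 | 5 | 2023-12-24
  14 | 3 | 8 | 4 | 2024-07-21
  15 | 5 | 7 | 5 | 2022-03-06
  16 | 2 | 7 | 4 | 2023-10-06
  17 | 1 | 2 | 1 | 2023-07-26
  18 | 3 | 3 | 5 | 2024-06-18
SELECT SUM(price) FROM products WHERE stock >= 100

Execution result:
565.75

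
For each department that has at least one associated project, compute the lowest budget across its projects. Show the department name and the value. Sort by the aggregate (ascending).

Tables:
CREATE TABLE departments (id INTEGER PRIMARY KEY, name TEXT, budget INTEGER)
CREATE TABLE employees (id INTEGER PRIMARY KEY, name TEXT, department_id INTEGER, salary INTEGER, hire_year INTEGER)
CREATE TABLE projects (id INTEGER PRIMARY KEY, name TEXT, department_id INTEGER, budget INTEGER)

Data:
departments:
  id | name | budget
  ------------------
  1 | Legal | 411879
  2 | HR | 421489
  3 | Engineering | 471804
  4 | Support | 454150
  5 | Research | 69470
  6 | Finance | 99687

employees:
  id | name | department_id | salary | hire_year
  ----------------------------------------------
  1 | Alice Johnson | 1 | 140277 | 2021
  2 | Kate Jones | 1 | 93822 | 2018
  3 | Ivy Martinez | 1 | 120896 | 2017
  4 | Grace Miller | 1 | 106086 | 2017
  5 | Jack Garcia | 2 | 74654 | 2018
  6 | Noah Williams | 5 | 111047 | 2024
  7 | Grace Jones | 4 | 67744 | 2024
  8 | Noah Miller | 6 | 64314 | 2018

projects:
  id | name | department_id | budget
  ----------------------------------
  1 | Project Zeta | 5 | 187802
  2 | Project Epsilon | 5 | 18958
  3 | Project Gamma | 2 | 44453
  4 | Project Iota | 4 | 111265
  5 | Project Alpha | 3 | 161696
SELECT p.name, MIN(c.budget) AS min_budget FROM projects c JOIN departments p ON c.department_id = p.id GROUP BY p.id, p.name ORDER BY min_budget ASC

Execution result:
name | min_budget
Research | 18958
HR | 44453
Support | 111265
Engineering | 161696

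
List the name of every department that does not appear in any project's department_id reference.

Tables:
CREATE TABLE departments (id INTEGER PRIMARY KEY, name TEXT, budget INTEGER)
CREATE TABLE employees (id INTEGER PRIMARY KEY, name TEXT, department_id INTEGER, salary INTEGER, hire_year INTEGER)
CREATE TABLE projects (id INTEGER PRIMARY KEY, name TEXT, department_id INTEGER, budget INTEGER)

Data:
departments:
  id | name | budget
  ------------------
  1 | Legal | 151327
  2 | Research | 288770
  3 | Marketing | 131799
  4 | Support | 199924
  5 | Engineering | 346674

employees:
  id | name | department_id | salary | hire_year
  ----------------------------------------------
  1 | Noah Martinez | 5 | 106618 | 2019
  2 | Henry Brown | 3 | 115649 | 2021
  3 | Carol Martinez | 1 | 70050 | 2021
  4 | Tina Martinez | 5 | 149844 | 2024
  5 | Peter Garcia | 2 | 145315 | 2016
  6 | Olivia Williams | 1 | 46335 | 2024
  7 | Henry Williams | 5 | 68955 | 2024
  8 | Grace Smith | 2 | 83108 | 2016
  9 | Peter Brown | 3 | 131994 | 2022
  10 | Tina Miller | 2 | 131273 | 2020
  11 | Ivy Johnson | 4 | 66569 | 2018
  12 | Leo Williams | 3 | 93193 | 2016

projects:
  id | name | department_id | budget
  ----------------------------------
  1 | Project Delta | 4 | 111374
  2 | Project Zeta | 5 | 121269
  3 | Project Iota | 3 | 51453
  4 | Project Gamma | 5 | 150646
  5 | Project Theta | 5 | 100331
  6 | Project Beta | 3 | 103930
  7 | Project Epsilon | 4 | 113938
SELECT p.name FROM departments p LEFT JOIN projects c ON c.department_id = p.id WHERE c.id IS NULL

Execution result:
name
Legal
Research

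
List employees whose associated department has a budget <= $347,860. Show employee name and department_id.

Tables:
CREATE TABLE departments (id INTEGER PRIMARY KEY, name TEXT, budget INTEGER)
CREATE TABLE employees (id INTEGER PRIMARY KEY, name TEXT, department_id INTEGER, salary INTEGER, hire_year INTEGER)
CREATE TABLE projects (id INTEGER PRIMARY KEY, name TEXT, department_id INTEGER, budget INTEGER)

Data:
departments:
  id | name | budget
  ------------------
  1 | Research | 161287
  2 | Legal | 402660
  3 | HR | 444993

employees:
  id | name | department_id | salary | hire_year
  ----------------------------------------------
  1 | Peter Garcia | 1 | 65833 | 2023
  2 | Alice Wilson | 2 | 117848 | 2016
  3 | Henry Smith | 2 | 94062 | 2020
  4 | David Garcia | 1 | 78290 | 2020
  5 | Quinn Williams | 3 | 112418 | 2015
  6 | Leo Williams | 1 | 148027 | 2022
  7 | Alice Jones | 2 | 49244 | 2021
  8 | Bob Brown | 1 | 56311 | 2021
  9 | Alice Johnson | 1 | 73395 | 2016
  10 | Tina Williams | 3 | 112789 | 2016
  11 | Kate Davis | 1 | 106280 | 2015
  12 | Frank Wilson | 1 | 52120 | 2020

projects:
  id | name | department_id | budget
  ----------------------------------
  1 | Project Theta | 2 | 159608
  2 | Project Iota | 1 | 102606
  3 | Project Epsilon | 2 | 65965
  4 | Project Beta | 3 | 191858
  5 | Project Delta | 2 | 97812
SELECT name, department_id FROM employees WHERE department_id IN (SELECT id FROM departments WHERE budget <= 347860)

Execution result:
name | department_id
Peter Garcia | 1
David Garcia | 1
Leo Williams | 1
Bob Brown | 1
Alice Johnson | 1
Kate Davis | 1
Frank Wilson | 1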